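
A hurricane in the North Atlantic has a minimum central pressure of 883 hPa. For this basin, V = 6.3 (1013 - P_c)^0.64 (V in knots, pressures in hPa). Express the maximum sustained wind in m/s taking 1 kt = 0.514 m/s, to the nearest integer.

73 m/s

ΔP = 1013 − 883 = 130 hPa.
V ≈ 6.3 × 130^0.64 = 6.3 × 22.538 ≈ 141.992 kt.
141.992 × 0.514 ≈ 72.98 m/s → 73 m/s.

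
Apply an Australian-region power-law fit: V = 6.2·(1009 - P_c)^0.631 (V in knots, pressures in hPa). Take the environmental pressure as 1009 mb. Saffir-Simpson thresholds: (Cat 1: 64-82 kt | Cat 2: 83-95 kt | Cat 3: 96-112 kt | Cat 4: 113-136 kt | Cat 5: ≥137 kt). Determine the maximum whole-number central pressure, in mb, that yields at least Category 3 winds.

932 mb

Category 3 begins at V = 96 kt.
Required ΔP = (96/6.2)^(1/0.631) = 15.484^1.585 ≈ 76.86 mb.
P_c ≤ 1009 − 76.86 = 932.14, so the highest integer P_c is 932 mb.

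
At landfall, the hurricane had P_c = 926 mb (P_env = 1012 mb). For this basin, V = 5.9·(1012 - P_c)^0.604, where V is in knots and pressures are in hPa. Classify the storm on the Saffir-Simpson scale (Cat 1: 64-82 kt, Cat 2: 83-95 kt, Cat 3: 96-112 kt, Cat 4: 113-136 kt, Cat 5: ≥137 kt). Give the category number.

ΔP = 1012 − 926 = 86 mb.
V ≈ 5.9 × 86^0.604 = 5.9 × 14.74 ≈ 87 kt.
87 kt falls in the Category 2 band.

2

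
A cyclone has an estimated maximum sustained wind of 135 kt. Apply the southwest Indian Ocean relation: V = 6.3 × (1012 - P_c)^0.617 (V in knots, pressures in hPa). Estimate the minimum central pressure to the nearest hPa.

868 hPa

ΔP = (V / 6.3)^(1/0.617) = (135/6.3)^1.621.
135/6.3 = 21.429; 21.429^1.621 ≈ 143.62 hPa.
P_c = 1012 − 143.62 = 868.38 ≈ 868 hPa.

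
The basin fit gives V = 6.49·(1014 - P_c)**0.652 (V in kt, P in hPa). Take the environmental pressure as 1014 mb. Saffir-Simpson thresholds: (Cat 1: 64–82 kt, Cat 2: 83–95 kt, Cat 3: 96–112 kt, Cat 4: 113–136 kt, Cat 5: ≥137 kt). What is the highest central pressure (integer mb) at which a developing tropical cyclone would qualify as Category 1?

Category 1 begins at V = 64 kt.
Required ΔP = (64/6.49)^(1/0.652) = 9.861^1.534 ≈ 33.45 mb.
P_c ≤ 1014 − 33.45 = 980.55, so the highest integer P_c is 980 mb.

980 mb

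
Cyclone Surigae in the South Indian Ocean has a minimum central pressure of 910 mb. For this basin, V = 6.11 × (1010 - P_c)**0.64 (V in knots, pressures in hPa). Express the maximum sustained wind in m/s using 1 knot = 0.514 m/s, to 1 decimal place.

ΔP = 1010 − 910 = 100 mb.
V ≈ 6.11 × 100^0.64 = 6.11 × 19.055 ≈ 116.424 kt.
116.424 × 0.514 ≈ 59.84 m/s → 59.8 m/s.

59.8 m/s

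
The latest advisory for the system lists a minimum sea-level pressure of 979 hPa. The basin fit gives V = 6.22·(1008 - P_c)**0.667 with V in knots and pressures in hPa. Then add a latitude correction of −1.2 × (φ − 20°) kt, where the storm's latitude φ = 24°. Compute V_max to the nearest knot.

ΔP = 1008 − 979 = 29 hPa.
29^0.667 ≈ 9.450.
V ≈ 6.22 × 9.450 ≈ 58.8 kt.
Latitude correction: −1.2 × (24 − 20) = -4.8 kt.
Corrected V ≈ 54 kt → 54 kt.

54 kt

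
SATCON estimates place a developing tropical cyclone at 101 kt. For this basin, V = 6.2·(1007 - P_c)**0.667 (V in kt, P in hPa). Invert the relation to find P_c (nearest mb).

941 mb

ΔP = (V / 6.2)^(1/0.667) = (101/6.2)^1.499.
101/6.2 = 16.290; 16.290^1.499 ≈ 65.61 mb.
P_c = 1007 − 65.61 = 941.39 ≈ 941 mb.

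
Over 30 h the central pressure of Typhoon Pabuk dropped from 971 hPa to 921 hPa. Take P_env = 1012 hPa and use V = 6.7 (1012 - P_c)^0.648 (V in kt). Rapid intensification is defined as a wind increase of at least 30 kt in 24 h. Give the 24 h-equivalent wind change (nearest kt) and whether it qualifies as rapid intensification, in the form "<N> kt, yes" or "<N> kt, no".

40 kt, yes

V₁: ΔP = 41, V ≈ 6.7 × 41^0.648 ≈ 74.33 kt.
V₂: ΔP = 91, V ≈ 6.7 × 91^0.648 ≈ 124.60 kt.
ΔV over 30 h = 50.27 kt → 24 h equivalent = 50.27 × 24/30 ≈ 40.22 kt.
40 kt ≥ 30 kt ⇒ rapid intensification.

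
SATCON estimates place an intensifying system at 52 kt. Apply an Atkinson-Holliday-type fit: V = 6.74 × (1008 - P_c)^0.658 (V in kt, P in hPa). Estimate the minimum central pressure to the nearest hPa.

ΔP = (V / 6.74)^(1/0.658) = (52/6.74)^1.520.
52/6.74 = 7.715; 7.715^1.520 ≈ 22.31 hPa.
P_c = 1008 − 22.31 = 985.69 ≈ 986 hPa.

986 hPa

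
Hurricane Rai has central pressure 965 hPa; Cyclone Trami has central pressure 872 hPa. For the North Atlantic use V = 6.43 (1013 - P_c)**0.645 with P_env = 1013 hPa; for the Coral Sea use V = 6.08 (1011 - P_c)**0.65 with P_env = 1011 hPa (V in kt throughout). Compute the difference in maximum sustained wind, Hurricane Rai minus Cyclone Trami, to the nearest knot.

Hurricane Rai: ΔP = 48; V ≈ 6.43 × 48^0.645 ≈ 78.09 kt.
Cyclone Trami: ΔP = 139; V ≈ 6.08 × 139^0.65 ≈ 150.27 kt.
Difference ≈ 78.09 − 150.27 = -72.18 → -72 kt.

-72 kt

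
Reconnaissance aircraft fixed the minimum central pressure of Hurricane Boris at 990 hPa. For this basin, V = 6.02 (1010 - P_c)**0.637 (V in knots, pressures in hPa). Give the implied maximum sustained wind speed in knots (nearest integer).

ΔP = 1010 − 990 = 20 hPa.
20^0.637 ≈ 6.741.
V ≈ 6.02 × 6.741 ≈ 40.6 kt.

41 kt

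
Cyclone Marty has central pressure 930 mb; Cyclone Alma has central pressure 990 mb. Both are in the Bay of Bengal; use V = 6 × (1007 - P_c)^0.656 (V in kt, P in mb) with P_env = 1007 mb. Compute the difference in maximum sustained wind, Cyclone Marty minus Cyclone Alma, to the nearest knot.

Cyclone Marty: ΔP = 77; V ≈ 6 × 77^0.656 ≈ 103.68 kt.
Cyclone Alma: ΔP = 17; V ≈ 6 × 17^0.656 ≈ 38.49 kt.
Difference ≈ 103.68 − 38.49 = 65.19 → 65 kt.

65 kt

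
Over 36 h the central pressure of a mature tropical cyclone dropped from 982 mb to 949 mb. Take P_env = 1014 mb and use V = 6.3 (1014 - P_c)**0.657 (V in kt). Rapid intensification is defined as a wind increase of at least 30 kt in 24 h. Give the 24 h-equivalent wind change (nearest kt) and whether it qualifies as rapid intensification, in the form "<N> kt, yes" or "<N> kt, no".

24 kt, no

V₁: ΔP = 32, V ≈ 6.3 × 32^0.657 ≈ 61.41 kt.
V₂: ΔP = 65, V ≈ 6.3 × 65^0.657 ≈ 97.82 kt.
ΔV over 36 h = 36.41 kt → 24 h equivalent = 36.41 × 24/36 ≈ 24.27 kt.
24 kt < 30 kt ⇒ not rapid intensification.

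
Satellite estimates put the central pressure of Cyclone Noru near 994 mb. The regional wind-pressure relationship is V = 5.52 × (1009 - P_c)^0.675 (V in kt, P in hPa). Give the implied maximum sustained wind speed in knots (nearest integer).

ΔP = 1009 − 994 = 15 mb.
15^0.675 ≈ 6.221.
V ≈ 5.52 × 6.221 ≈ 34.3 kt.

34 kt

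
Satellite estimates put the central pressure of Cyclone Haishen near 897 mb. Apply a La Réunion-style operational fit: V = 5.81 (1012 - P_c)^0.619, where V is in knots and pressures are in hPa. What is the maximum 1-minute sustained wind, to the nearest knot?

ΔP = 1012 − 897 = 115 mb.
115^0.619 ≈ 18.861.
V ≈ 5.81 × 18.861 ≈ 109.6 kt.

110 kt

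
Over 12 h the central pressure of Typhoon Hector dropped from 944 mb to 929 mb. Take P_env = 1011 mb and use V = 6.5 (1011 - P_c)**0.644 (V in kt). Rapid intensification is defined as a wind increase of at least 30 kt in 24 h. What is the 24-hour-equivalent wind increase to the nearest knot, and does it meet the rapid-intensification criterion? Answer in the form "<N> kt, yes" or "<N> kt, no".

V₁: ΔP = 67, V ≈ 6.5 × 67^0.644 ≈ 97.48 kt.
V₂: ΔP = 82, V ≈ 6.5 × 82^0.644 ≈ 111.02 kt.
ΔV over 12 h = 13.54 kt → 24 h equivalent = 13.54 × 24/12 ≈ 27.08 kt.
27 kt < 30 kt ⇒ not rapid intensification.

27 kt, no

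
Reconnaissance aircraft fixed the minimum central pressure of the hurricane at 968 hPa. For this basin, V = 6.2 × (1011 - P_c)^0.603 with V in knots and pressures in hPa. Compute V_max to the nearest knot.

60 kt

ΔP = 1011 − 968 = 43 hPa.
43^0.603 ≈ 9.660.
V ≈ 6.2 × 9.660 ≈ 59.9 kt.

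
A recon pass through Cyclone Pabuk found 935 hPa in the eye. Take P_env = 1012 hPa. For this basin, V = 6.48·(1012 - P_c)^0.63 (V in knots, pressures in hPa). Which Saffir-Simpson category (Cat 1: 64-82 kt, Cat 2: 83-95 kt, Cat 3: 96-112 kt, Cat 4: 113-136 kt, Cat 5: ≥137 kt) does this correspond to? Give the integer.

3

ΔP = 1012 − 935 = 77 hPa.
V ≈ 6.48 × 77^0.63 = 6.48 × 15.43 ≈ 100 kt.
100 kt falls in the Category 3 band.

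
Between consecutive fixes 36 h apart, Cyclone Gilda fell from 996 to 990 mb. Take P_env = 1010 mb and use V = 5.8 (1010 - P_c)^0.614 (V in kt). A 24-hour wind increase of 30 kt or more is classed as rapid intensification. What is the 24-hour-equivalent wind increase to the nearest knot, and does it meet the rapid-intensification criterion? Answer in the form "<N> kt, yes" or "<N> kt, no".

V₁: ΔP = 14, V ≈ 5.8 × 14^0.614 ≈ 29.32 kt.
V₂: ΔP = 20, V ≈ 5.8 × 20^0.614 ≈ 36.50 kt.
ΔV over 36 h = 7.18 kt → 24 h equivalent = 7.18 × 24/36 ≈ 4.79 kt.
5 kt < 30 kt ⇒ not rapid intensification.

5 kt, no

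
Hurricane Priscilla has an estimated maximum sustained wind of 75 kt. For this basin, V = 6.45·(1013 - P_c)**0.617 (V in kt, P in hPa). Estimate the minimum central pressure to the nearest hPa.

960 hPa

ΔP = (V / 6.45)^(1/0.617) = (75/6.45)^1.621.
75/6.45 = 11.628; 11.628^1.621 ≈ 53.32 hPa.
P_c = 1013 − 53.32 = 959.68 ≈ 960 hPa.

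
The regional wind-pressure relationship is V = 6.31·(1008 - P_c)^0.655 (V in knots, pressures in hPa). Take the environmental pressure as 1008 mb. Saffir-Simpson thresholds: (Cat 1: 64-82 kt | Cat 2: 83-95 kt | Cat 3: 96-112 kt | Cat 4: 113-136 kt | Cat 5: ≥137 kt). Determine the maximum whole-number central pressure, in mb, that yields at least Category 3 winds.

944 mb

Category 3 begins at V = 96 kt.
Required ΔP = (96/6.31)^(1/0.655) = 15.214^1.527 ≈ 63.82 mb.
P_c ≤ 1008 − 63.82 = 944.18, so the highest integer P_c is 944 mb.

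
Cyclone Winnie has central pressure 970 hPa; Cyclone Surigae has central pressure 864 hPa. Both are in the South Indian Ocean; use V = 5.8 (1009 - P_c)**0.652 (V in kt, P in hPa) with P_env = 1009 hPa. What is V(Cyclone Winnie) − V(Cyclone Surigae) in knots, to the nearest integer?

Cyclone Winnie: ΔP = 39; V ≈ 5.8 × 39^0.652 ≈ 63.21 kt.
Cyclone Surigae: ΔP = 145; V ≈ 5.8 × 145^0.652 ≈ 148.81 kt.
Difference ≈ 63.21 − 148.81 = -85.60 → -86 kt.

-86 kt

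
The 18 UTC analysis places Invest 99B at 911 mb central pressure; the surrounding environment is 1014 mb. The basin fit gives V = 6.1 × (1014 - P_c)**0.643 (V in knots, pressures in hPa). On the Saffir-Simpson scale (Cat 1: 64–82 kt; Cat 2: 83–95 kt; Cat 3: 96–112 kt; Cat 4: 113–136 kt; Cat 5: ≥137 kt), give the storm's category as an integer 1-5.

ΔP = 1014 − 911 = 103 mb.
V ≈ 6.1 × 103^0.643 = 6.1 × 19.69 ≈ 120 kt.
120 kt falls in the Category 4 band.

4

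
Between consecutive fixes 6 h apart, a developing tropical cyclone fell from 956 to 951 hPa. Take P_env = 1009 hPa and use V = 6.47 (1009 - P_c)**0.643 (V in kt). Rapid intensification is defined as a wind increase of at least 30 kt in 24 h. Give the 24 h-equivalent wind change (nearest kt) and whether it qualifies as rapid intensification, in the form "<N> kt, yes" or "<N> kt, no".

20 kt, no

V₁: ΔP = 53, V ≈ 6.47 × 53^0.643 ≈ 83.10 kt.
V₂: ΔP = 58, V ≈ 6.47 × 58^0.643 ≈ 88.06 kt.
ΔV over 6 h = 4.96 kt → 24 h equivalent = 4.96 × 24/6 ≈ 19.84 kt.
20 kt < 30 kt ⇒ not rapid intensification.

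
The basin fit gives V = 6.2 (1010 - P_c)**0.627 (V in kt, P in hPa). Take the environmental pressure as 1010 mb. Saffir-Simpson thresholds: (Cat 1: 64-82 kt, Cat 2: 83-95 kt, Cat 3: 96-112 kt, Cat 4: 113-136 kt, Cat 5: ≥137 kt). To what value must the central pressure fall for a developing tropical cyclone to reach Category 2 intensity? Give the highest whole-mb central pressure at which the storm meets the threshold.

947 mb

Category 2 begins at V = 83 kt.
Required ΔP = (83/6.2)^(1/0.627) = 13.387^1.595 ≈ 62.65 mb.
P_c ≤ 1010 − 62.65 = 947.35, so the highest integer P_c is 947 mb.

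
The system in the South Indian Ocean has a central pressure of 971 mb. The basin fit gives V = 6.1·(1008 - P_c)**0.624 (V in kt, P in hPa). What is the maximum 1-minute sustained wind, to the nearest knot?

58 kt

ΔP = 1008 − 971 = 37 mb.
37^0.624 ≈ 9.518.
V ≈ 6.1 × 9.518 ≈ 58.1 kt.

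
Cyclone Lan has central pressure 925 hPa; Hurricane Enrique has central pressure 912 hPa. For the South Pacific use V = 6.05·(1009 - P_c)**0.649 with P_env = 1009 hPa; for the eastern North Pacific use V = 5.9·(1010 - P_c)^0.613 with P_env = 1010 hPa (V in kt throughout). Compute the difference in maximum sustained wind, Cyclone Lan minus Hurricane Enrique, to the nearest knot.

Cyclone Lan: ΔP = 84; V ≈ 6.05 × 84^0.649 ≈ 107.30 kt.
Hurricane Enrique: ΔP = 98; V ≈ 5.9 × 98^0.613 ≈ 98.06 kt.
Difference ≈ 107.30 − 98.06 = 9.24 → 9 kt.

9 kt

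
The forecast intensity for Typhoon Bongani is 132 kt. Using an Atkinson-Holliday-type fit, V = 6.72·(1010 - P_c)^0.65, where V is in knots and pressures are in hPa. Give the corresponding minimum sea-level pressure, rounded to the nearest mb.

912 mb

ΔP = (V / 6.72)^(1/0.65) = (132/6.72)^1.538.
132/6.72 = 19.643; 19.643^1.538 ≈ 97.62 mb.
P_c = 1010 − 97.62 = 912.38 ≈ 912 mb.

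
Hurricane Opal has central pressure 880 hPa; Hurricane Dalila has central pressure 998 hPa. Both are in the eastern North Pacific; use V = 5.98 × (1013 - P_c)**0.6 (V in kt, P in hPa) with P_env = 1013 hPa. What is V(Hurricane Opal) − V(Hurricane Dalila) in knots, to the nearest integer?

Hurricane Opal: ΔP = 133; V ≈ 5.98 × 133^0.6 ≈ 112.46 kt.
Hurricane Dalila: ΔP = 15; V ≈ 5.98 × 15^0.6 ≈ 30.36 kt.
Difference ≈ 112.46 − 30.36 = 82.10 → 82 kt.

82 kt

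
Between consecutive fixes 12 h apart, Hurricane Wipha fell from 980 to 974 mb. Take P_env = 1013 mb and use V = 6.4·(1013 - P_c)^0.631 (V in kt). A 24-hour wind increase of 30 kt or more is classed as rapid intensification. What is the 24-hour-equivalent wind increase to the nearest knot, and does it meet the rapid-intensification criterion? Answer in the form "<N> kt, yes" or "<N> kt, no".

13 kt, no

V₁: ΔP = 33, V ≈ 6.4 × 33^0.631 ≈ 58.12 kt.
V₂: ΔP = 39, V ≈ 6.4 × 39^0.631 ≈ 64.59 kt.
ΔV over 12 h = 6.47 kt → 24 h equivalent = 6.47 × 24/12 ≈ 12.94 kt.
13 kt < 30 kt ⇒ not rapid intensification.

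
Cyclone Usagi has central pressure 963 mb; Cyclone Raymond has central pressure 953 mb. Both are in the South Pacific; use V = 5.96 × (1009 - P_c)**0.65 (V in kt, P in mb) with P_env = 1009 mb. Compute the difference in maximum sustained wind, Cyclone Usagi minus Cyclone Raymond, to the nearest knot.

-10 kt

Cyclone Usagi: ΔP = 46; V ≈ 5.96 × 46^0.65 ≈ 71.79 kt.
Cyclone Raymond: ΔP = 56; V ≈ 5.96 × 56^0.65 ≈ 81.58 kt.
Difference ≈ 71.79 − 81.58 = -9.79 → -10 kt.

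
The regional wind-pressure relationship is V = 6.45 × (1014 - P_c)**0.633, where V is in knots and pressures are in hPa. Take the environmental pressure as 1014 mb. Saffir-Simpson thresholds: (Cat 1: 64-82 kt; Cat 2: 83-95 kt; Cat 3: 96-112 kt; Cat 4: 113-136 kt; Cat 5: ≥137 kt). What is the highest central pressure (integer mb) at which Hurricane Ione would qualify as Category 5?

889 mb

Category 5 begins at V = 137 kt.
Required ΔP = (137/6.45)^(1/0.633) = 21.240^1.580 ≈ 124.92 mb.
P_c ≤ 1014 − 124.92 = 889.08, so the highest integer P_c is 889 mb.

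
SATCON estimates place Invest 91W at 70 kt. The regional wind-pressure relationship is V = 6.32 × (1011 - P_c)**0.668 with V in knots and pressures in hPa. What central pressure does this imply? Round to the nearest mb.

ΔP = (V / 6.32)^(1/0.668) = (70/6.32)^1.497.
70/6.32 = 11.076; 11.076^1.497 ≈ 36.60 mb.
P_c = 1011 − 36.60 = 974.40 ≈ 974 mb.

974 mb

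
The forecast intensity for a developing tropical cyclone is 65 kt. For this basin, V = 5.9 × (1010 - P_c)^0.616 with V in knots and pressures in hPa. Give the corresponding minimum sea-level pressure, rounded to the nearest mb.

961 mb

ΔP = (V / 5.9)^(1/0.616) = (65/5.9)^1.623.
65/5.9 = 11.017; 11.017^1.623 ≈ 49.17 mb.
P_c = 1010 − 49.17 = 960.83 ≈ 961 mb.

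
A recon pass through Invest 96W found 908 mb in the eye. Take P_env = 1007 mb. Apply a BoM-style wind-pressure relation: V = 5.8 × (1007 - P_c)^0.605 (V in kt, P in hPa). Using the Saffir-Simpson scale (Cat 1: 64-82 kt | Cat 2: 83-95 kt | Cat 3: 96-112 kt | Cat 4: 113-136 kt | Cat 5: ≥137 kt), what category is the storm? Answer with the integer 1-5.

2

ΔP = 1007 − 908 = 99 mb.
V ≈ 5.8 × 99^0.605 = 5.8 × 16.12 ≈ 93 kt.
93 kt falls in the Category 2 band.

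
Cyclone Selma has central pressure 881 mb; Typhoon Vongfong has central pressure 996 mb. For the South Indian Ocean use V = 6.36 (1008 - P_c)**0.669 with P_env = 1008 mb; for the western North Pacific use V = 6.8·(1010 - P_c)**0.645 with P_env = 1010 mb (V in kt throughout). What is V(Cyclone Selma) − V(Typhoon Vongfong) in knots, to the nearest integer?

Cyclone Selma: ΔP = 127; V ≈ 6.36 × 127^0.669 ≈ 162.52 kt.
Typhoon Vongfong: ΔP = 14; V ≈ 6.8 × 14^0.645 ≈ 37.30 kt.
Difference ≈ 162.52 − 37.30 = 125.22 → 125 kt.

125 kt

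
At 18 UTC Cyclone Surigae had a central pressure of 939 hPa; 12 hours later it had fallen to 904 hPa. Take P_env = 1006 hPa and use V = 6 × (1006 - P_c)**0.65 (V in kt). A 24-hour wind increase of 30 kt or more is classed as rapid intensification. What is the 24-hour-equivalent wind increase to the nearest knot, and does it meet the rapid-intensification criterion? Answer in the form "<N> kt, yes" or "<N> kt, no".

58 kt, yes

V₁: ΔP = 67, V ≈ 6 × 67^0.65 ≈ 92.28 kt.
V₂: ΔP = 102, V ≈ 6 × 102^0.65 ≈ 121.27 kt.
ΔV over 12 h = 28.99 kt → 24 h equivalent = 28.99 × 24/12 ≈ 57.98 kt.
58 kt ≥ 30 kt ⇒ rapid intensification.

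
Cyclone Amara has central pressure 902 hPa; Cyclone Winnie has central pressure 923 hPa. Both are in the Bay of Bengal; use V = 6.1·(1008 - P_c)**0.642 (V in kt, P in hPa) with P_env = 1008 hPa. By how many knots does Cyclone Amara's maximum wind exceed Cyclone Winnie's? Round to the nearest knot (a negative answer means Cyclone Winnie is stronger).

16 kt

Cyclone Amara: ΔP = 106; V ≈ 6.1 × 106^0.642 ≈ 121.78 kt.
Cyclone Winnie: ΔP = 85; V ≈ 6.1 × 85^0.642 ≈ 105.69 kt.
Difference ≈ 121.78 − 105.69 = 16.09 → 16 kt.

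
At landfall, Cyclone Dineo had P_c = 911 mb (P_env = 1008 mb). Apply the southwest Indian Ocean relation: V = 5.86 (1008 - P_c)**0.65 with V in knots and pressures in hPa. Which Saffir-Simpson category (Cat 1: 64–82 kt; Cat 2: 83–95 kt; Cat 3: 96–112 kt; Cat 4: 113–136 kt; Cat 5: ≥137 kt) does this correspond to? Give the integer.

ΔP = 1008 − 911 = 97 mb.
V ≈ 5.86 × 97^0.65 = 5.86 × 19.56 ≈ 115 kt.
115 kt falls in the Category 4 band.

4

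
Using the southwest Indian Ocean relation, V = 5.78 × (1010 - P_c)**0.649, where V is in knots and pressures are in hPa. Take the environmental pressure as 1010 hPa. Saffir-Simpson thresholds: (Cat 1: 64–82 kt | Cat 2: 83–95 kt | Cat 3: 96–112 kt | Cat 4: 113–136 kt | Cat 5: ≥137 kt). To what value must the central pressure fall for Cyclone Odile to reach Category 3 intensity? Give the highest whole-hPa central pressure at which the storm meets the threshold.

934 hPa

Category 3 begins at V = 96 kt.
Required ΔP = (96/5.78)^(1/0.649) = 16.609^1.541 ≈ 75.92 hPa.
P_c ≤ 1010 − 75.92 = 934.08, so the highest integer P_c is 934 hPa.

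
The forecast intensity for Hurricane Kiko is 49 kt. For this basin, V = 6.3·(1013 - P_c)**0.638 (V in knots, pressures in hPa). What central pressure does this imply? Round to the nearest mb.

988 mb

ΔP = (V / 6.3)^(1/0.638) = (49/6.3)^1.567.
49/6.3 = 7.778; 7.778^1.567 ≈ 24.91 mb.
P_c = 1013 − 24.91 = 988.09 ≈ 988 mb.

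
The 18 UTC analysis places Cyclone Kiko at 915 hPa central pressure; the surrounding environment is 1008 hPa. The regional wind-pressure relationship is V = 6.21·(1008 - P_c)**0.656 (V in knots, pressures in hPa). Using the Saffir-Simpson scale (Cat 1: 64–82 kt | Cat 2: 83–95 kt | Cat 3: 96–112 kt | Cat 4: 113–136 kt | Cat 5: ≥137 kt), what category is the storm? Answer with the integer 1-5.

ΔP = 1008 − 915 = 93 hPa.
V ≈ 6.21 × 93^0.656 = 6.21 × 19.56 ≈ 121 kt.
121 kt falls in the Category 4 band.

4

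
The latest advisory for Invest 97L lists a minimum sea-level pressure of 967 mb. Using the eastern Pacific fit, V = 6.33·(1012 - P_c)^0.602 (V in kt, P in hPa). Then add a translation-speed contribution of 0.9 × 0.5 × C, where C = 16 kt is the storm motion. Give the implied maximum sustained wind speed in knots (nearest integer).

ΔP = 1012 − 967 = 45 mb.
45^0.602 ≈ 9.891.
V ≈ 6.33 × 9.891 ≈ 62.6 kt.
Translation term: 0.9 × 0.5 × 16 = 7.2 kt.
Corrected V ≈ 69.8 kt → 70 kt.

70 kt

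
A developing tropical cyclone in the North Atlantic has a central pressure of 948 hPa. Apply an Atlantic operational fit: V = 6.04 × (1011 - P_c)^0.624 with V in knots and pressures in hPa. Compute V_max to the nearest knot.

80 kt

ΔP = 1011 − 948 = 63 hPa.
63^0.624 ≈ 13.267.
V ≈ 6.04 × 13.267 ≈ 80.1 kt.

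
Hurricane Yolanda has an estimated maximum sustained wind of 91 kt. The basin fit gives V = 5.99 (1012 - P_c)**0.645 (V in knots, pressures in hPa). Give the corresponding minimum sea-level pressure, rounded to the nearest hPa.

ΔP = (V / 5.99)^(1/0.645) = (91/5.99)^1.550.
91/5.99 = 15.192; 15.192^1.550 ≈ 67.91 hPa.
P_c = 1012 − 67.91 = 944.09 ≈ 944 hPa.

944 hPa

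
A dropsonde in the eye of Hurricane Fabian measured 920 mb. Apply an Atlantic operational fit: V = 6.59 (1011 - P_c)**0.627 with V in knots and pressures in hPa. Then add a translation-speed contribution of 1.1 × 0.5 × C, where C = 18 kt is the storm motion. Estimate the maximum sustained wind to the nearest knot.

ΔP = 1011 − 920 = 91 mb.
91^0.627 ≈ 16.917.
V ≈ 6.59 × 16.917 ≈ 111.5 kt.
Translation term: 1.1 × 0.5 × 18 = 9.9 kt.
Corrected V ≈ 121.4 kt → 121 kt.

121 kt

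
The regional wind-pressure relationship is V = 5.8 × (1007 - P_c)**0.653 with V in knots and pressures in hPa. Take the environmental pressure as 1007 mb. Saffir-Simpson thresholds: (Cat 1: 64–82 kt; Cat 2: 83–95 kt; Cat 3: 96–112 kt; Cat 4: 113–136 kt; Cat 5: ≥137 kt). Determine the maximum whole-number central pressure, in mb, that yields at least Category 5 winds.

Category 5 begins at V = 137 kt.
Required ΔP = (137/5.8)^(1/0.653) = 23.621^1.531 ≈ 126.78 mb.
P_c ≤ 1007 − 126.78 = 880.22, so the highest integer P_c is 880 mb.

880 mb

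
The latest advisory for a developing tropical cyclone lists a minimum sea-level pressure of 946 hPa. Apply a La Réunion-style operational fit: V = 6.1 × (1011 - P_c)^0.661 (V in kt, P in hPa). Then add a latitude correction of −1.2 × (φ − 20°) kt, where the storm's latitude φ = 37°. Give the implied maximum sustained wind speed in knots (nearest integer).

76 kt

ΔP = 1011 − 946 = 65 hPa.
65^0.661 ≈ 15.788.
V ≈ 6.1 × 15.788 ≈ 96.3 kt.
Latitude correction: −1.2 × (37 − 20) = -20.4 kt.
Corrected V ≈ 75.9 kt → 76 kt.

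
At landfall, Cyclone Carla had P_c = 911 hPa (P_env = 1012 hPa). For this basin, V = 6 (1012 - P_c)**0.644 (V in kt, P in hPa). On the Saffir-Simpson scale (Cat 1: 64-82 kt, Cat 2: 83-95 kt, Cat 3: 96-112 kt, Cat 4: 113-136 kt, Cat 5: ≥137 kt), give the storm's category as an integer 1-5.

ΔP = 1012 − 911 = 101 hPa.
V ≈ 6 × 101^0.644 = 6 × 19.53 ≈ 117 kt.
117 kt falls in the Category 4 band.

4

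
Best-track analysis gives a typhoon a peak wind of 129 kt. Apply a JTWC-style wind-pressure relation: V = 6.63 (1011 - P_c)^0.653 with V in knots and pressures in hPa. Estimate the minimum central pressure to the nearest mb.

917 mb

ΔP = (V / 6.63)^(1/0.653) = (129/6.63)^1.531.
129/6.63 = 19.457; 19.457^1.531 ≈ 94.21 mb.
P_c = 1011 − 94.21 = 916.79 ≈ 917 mb.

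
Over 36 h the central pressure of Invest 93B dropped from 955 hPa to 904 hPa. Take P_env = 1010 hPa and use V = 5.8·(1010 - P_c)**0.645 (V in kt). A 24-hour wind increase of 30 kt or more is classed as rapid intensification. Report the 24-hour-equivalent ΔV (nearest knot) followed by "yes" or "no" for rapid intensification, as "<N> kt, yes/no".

V₁: ΔP = 55, V ≈ 5.8 × 55^0.645 ≈ 76.91 kt.
V₂: ΔP = 106, V ≈ 5.8 × 106^0.645 ≈ 117.42 kt.
ΔV over 36 h = 40.51 kt → 24 h equivalent = 40.51 × 24/36 ≈ 27.01 kt.
27 kt < 30 kt ⇒ not rapid intensification.

27 kt, no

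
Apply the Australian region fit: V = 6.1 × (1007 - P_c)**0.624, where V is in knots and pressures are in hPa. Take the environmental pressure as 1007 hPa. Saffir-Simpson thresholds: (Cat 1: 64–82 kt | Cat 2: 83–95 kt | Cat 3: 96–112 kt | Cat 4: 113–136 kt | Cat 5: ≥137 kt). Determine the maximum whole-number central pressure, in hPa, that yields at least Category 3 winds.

924 hPa

Category 3 begins at V = 96 kt.
Required ΔP = (96/6.1)^(1/0.624) = 15.738^1.603 ≈ 82.83 hPa.
P_c ≤ 1007 − 82.83 = 924.17, so the highest integer P_c is 924 hPa.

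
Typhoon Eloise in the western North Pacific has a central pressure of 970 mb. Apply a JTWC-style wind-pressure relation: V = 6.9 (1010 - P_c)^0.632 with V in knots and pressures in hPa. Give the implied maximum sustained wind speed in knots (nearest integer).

ΔP = 1010 − 970 = 40 mb.
40^0.632 ≈ 10.292.
V ≈ 6.9 × 10.292 ≈ 71.0 kt.

71 kt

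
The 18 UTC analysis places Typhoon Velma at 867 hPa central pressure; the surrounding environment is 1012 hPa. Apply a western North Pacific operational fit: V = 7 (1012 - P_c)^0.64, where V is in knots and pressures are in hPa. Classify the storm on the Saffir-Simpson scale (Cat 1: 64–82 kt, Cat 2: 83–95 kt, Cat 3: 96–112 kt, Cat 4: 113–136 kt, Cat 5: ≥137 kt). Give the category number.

5

ΔP = 1012 − 867 = 145 hPa.
V ≈ 7 × 145^0.64 = 7 × 24.17 ≈ 169 kt.
169 kt falls in the Category 5 band.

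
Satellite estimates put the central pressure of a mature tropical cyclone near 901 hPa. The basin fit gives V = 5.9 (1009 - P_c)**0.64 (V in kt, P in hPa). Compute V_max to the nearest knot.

ΔP = 1009 − 901 = 108 hPa.
108^0.64 ≈ 20.017.
V ≈ 5.9 × 20.017 ≈ 118.1 kt.

118 kt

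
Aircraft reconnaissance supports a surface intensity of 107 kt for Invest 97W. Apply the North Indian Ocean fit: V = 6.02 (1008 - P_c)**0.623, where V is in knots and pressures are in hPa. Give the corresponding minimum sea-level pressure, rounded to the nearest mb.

ΔP = (V / 6.02)^(1/0.623) = (107/6.02)^1.605.
107/6.02 = 17.774; 17.774^1.605 ≈ 101.41 mb.
P_c = 1008 − 101.41 = 906.59 ≈ 907 mb.

907 mb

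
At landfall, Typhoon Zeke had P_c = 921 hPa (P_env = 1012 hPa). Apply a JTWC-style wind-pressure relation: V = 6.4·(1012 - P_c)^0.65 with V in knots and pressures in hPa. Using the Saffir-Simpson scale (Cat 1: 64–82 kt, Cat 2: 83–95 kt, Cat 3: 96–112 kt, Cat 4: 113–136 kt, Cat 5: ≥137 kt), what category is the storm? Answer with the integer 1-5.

4

ΔP = 1012 − 921 = 91 hPa.
V ≈ 6.4 × 91^0.65 = 6.4 × 18.77 ≈ 120 kt.
120 kt falls in the Category 4 band.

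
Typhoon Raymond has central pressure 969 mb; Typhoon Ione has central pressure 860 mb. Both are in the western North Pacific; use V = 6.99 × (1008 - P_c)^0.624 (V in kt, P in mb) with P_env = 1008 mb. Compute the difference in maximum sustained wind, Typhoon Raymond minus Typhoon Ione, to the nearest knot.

Typhoon Raymond: ΔP = 39; V ≈ 6.99 × 39^0.624 ≈ 68.75 kt.
Typhoon Ione: ΔP = 148; V ≈ 6.99 × 148^0.624 ≈ 158.02 kt.
Difference ≈ 68.75 − 158.02 = -89.27 → -89 kt.

-89 kt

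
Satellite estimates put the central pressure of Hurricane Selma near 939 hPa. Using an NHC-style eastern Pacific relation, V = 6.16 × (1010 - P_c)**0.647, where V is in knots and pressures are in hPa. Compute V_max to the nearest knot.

ΔP = 1010 − 939 = 71 hPa.
71^0.647 ≈ 15.768.
V ≈ 6.16 × 15.768 ≈ 97.1 kt.

97 kt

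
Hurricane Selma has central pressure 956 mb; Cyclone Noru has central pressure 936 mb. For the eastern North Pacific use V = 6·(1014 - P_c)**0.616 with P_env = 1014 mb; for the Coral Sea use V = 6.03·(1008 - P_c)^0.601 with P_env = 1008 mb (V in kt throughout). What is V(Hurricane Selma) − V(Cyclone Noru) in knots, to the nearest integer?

-6 kt

Hurricane Selma: ΔP = 58; V ≈ 6 × 58^0.616 ≈ 73.19 kt.
Cyclone Noru: ΔP = 72; V ≈ 6.03 × 72^0.601 ≈ 78.81 kt.
Difference ≈ 73.19 − 78.81 = -5.62 → -6 kt.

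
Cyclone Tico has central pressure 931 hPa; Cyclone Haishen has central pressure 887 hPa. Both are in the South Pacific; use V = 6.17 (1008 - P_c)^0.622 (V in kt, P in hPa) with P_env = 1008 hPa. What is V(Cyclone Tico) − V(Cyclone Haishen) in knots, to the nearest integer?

Cyclone Tico: ΔP = 77; V ≈ 6.17 × 77^0.622 ≈ 91.98 kt.
Cyclone Haishen: ΔP = 121; V ≈ 6.17 × 121^0.622 ≈ 121.84 kt.
Difference ≈ 91.98 − 121.84 = -29.86 → -30 kt.

-30 kt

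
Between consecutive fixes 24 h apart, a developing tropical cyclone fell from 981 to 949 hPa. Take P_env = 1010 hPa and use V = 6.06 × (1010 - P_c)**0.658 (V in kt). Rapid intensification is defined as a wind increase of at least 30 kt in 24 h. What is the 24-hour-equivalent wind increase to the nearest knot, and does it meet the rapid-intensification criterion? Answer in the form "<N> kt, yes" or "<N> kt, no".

35 kt, yes

V₁: ΔP = 29, V ≈ 6.06 × 29^0.658 ≈ 55.56 kt.
V₂: ΔP = 61, V ≈ 6.06 × 61^0.658 ≈ 90.62 kt.
ΔV over 24 h = 35.06 kt → 24 h equivalent = 35.06 × 24/24 ≈ 35.06 kt.
35 kt ≥ 30 kt ⇒ rapid intensification.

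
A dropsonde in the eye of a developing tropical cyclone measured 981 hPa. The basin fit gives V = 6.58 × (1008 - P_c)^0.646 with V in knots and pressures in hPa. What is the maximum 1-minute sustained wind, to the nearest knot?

ΔP = 1008 − 981 = 27 hPa.
27^0.646 ≈ 8.407.
V ≈ 6.58 × 8.407 ≈ 55.3 kt.

55 kt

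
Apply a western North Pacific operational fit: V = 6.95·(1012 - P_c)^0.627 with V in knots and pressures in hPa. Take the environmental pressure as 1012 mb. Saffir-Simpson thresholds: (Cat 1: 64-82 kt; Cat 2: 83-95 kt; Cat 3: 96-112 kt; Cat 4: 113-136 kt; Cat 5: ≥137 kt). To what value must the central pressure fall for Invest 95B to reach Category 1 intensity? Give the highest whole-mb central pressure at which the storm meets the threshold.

977 mb

Category 1 begins at V = 64 kt.
Required ΔP = (64/6.95)^(1/0.627) = 9.209^1.595 ≈ 34.50 mb.
P_c ≤ 1012 − 34.50 = 977.50, so the highest integer P_c is 977 mb.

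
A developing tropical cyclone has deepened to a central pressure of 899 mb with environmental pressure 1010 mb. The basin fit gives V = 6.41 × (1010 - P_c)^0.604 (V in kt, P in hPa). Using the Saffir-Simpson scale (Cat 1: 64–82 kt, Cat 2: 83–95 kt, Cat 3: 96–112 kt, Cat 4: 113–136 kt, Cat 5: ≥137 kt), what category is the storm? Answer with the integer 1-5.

3

ΔP = 1010 − 899 = 111 mb.
V ≈ 6.41 × 111^0.604 = 6.41 × 17.19 ≈ 110 kt.
110 kt falls in the Category 3 band.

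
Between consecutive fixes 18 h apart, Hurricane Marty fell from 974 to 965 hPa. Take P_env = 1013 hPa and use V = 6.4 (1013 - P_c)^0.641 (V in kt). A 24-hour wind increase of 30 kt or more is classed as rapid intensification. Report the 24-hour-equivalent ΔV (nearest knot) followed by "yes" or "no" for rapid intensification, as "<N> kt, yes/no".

V₁: ΔP = 39, V ≈ 6.4 × 39^0.641 ≈ 67.00 kt.
V₂: ΔP = 48, V ≈ 6.4 × 48^0.641 ≈ 76.53 kt.
ΔV over 18 h = 9.53 kt → 24 h equivalent = 9.53 × 24/18 ≈ 12.71 kt.
13 kt < 30 kt ⇒ not rapid intensification.

13 kt, no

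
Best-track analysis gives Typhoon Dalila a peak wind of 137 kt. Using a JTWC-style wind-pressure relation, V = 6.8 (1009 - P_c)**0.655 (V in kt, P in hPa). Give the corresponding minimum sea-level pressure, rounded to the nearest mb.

ΔP = (V / 6.8)^(1/0.655) = (137/6.8)^1.527.
137/6.8 = 20.147; 20.147^1.527 ≈ 97.99 mb.
P_c = 1009 − 97.99 = 911.01 ≈ 911 mb.

911 mb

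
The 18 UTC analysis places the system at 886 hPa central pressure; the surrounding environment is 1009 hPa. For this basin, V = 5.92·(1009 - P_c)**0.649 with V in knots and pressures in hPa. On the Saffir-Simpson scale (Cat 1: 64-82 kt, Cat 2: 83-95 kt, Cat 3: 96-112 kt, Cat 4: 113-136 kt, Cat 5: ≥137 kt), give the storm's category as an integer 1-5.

4

ΔP = 1009 − 886 = 123 hPa.
V ≈ 5.92 × 123^0.649 = 5.92 × 22.72 ≈ 134 kt.
134 kt falls in the Category 4 band.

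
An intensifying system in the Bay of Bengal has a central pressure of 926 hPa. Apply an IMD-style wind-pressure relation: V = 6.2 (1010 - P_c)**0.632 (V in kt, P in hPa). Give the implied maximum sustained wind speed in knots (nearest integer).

ΔP = 1010 − 926 = 84 hPa.
84^0.632 ≈ 16.449.
V ≈ 6.2 × 16.449 ≈ 102.0 kt.

102 kt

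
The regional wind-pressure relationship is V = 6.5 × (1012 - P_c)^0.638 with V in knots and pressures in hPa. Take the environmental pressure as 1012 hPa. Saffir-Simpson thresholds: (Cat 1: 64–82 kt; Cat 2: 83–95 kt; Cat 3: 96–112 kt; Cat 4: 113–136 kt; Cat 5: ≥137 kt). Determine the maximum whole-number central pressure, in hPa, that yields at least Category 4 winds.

924 hPa

Category 4 begins at V = 113 kt.
Required ΔP = (113/6.5)^(1/0.638) = 17.385^1.567 ≈ 87.87 hPa.
P_c ≤ 1012 − 87.87 = 924.13, so the highest integer P_c is 924 hPa.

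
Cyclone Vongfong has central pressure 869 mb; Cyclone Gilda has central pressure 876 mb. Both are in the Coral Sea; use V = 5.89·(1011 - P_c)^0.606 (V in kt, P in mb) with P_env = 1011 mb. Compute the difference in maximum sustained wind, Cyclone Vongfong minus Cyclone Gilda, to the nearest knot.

4 kt

Cyclone Vongfong: ΔP = 142; V ≈ 5.89 × 142^0.606 ≈ 118.69 kt.
Cyclone Gilda: ΔP = 135; V ≈ 5.89 × 135^0.606 ≈ 115.11 kt.
Difference ≈ 118.69 − 115.11 = 3.58 → 4 kt.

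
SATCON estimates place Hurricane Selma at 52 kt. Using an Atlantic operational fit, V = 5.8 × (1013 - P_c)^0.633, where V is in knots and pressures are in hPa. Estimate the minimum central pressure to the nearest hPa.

ΔP = (V / 5.8)^(1/0.633) = (52/5.8)^1.580.
52/5.8 = 8.966; 8.966^1.580 ≈ 31.98 hPa.
P_c = 1013 − 31.98 = 981.02 ≈ 981 hPa.

981 hPa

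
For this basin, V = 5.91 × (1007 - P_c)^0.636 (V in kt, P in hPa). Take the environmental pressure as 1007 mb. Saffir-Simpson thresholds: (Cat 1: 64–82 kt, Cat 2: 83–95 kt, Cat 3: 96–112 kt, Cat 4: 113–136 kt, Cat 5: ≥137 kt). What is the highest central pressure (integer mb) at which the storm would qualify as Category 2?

Category 2 begins at V = 83 kt.
Required ΔP = (83/5.91)^(1/0.636) = 14.044^1.572 ≈ 63.71 mb.
P_c ≤ 1007 − 63.71 = 943.29, so the highest integer P_c is 943 mb.

943 mb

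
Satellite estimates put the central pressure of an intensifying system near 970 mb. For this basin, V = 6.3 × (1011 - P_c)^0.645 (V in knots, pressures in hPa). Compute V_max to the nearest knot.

ΔP = 1011 − 970 = 41 mb.
41^0.645 ≈ 10.971.
V ≈ 6.3 × 10.971 ≈ 69.1 kt.

69 kt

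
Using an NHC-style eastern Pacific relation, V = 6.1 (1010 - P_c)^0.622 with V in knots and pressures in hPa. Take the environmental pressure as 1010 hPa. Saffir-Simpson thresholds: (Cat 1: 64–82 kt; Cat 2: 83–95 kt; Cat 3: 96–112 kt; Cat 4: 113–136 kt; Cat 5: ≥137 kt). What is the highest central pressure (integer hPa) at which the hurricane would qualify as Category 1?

Category 1 begins at V = 64 kt.
Required ΔP = (64/6.1)^(1/0.622) = 10.492^1.608 ≈ 43.78 hPa.
P_c ≤ 1010 − 43.78 = 966.22, so the highest integer P_c is 966 hPa.

966 hPa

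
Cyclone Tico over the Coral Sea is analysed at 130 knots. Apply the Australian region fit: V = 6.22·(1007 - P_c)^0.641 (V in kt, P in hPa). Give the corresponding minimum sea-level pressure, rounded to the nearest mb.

892 mb

ΔP = (V / 6.22)^(1/0.641) = (130/6.22)^1.560.
130/6.22 = 20.900; 20.900^1.560 ≈ 114.69 mb.
P_c = 1007 − 114.69 = 892.31 ≈ 892 mb.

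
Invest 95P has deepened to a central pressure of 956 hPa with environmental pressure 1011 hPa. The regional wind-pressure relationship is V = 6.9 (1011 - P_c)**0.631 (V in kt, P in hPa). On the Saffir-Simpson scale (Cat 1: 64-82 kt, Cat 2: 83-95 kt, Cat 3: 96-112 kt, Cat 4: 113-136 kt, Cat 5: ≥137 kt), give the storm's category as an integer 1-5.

ΔP = 1011 − 956 = 55 hPa.
V ≈ 6.9 × 55^0.631 = 6.9 × 12.54 ≈ 87 kt.
87 kt falls in the Category 2 band.

2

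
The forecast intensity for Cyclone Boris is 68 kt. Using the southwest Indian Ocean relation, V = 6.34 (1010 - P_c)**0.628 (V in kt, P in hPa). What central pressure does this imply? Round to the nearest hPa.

966 hPa

ΔP = (V / 6.34)^(1/0.628) = (68/6.34)^1.592.
68/6.34 = 10.726; 10.726^1.592 ≈ 43.73 hPa.
P_c = 1010 − 43.73 = 966.27 ≈ 966 hPa.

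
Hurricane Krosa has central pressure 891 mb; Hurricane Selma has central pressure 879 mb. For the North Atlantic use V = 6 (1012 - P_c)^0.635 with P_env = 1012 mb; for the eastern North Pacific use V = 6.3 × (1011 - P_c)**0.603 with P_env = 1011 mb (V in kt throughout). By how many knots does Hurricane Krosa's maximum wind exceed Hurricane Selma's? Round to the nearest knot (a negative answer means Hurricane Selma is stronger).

6 kt

Hurricane Krosa: ΔP = 121; V ≈ 6 × 121^0.635 ≈ 126.10 kt.
Hurricane Selma: ΔP = 132; V ≈ 6.3 × 132^0.603 ≈ 119.69 kt.
Difference ≈ 126.10 − 119.69 = 6.41 → 6 kt.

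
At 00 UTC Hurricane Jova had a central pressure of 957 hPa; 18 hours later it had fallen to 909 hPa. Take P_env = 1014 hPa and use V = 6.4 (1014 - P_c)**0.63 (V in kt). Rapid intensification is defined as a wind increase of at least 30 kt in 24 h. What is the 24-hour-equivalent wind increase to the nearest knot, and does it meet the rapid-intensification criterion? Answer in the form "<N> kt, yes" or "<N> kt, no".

51 kt, yes

V₁: ΔP = 57, V ≈ 6.4 × 57^0.63 ≈ 81.73 kt.
V₂: ΔP = 105, V ≈ 6.4 × 105^0.63 ≈ 120.10 kt.
ΔV over 18 h = 38.37 kt → 24 h equivalent = 38.37 × 24/18 ≈ 51.16 kt.
51 kt ≥ 30 kt ⇒ rapid intensification.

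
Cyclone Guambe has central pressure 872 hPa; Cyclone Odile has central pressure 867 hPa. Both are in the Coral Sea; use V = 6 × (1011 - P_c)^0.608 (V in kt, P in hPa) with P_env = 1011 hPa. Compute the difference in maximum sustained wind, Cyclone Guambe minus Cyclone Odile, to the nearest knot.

-3 kt

Cyclone Guambe: ΔP = 139; V ≈ 6 × 139^0.608 ≈ 120.53 kt.
Cyclone Odile: ΔP = 144; V ≈ 6 × 144^0.608 ≈ 123.15 kt.
Difference ≈ 120.53 − 123.15 = -2.62 → -3 kt.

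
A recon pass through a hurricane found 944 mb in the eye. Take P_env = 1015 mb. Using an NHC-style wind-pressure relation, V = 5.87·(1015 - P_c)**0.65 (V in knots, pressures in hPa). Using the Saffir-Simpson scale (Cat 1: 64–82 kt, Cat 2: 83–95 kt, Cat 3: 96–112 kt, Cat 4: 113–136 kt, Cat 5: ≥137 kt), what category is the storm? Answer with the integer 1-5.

ΔP = 1015 − 944 = 71 mb.
V ≈ 5.87 × 71^0.65 = 5.87 × 15.97 ≈ 94 kt.
94 kt falls in the Category 2 band.

2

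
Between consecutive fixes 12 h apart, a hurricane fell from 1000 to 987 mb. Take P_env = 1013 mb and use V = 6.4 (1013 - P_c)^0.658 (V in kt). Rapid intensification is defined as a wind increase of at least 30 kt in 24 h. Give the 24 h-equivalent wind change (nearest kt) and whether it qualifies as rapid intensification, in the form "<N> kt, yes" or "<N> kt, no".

40 kt, yes

V₁: ΔP = 13, V ≈ 6.4 × 13^0.658 ≈ 34.61 kt.
V₂: ΔP = 26, V ≈ 6.4 × 26^0.658 ≈ 54.61 kt.
ΔV over 12 h = 20.00 kt → 24 h equivalent = 20.00 × 24/12 ≈ 40.00 kt.
40 kt ≥ 30 kt ⇒ rapid intensification.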